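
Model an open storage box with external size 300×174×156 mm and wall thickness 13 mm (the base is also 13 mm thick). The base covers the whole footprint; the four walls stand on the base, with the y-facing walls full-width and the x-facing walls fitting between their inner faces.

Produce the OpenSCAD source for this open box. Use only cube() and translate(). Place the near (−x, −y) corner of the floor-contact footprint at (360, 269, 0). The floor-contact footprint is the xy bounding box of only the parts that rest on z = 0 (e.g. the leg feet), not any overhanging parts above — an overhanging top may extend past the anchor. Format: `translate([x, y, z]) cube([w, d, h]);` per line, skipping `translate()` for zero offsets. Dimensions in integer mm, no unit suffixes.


translate([360, 269, 0]) cube([300, 174, 13]);
translate([360, 269, 13]) cube([300, 13, 143]);
translate([360, 430, 13]) cube([300, 13, 143]);
translate([360, 282, 13]) cube([13, 148, 143]);
translate([647, 282, 13]) cube([13, 148, 143]);


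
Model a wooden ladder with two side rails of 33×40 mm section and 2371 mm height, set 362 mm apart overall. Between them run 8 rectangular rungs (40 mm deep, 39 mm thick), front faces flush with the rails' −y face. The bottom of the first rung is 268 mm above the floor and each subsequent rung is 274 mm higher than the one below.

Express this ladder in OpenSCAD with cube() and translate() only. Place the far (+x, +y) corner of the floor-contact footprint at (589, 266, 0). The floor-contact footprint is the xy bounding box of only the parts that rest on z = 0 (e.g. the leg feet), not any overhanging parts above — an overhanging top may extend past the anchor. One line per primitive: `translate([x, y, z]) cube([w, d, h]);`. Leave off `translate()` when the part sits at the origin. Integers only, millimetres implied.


translate([227, 226, 0]) cube([33, 40, 2371]);
translate([556, 226, 0]) cube([33, 40, 2371]);
translate([260, 226, 268]) cube([296, 40, 39]);
translate([260, 226, 542]) cube([296, 40, 39]);
translate([260, 226, 816]) cube([296, 40, 39]);
translate([260, 226, 1090]) cube([296, 40, 39]);
translate([260, 226, 1364]) cube([296, 40, 39]);
translate([260, 226, 1638]) cube([296, 40, 39]);
translate([260, 226, 1912]) cube([296, 40, 39]);
translate([260, 226, 2186]) cube([296, 40, 39]);


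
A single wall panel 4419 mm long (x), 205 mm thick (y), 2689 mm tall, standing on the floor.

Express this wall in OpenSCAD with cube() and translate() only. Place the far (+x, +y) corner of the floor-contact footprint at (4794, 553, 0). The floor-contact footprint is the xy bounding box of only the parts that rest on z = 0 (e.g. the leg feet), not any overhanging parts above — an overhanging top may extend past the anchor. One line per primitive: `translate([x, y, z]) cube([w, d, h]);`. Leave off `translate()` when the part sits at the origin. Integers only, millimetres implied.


translate([375, 348, 0]) cube([4419, 205, 2689]);


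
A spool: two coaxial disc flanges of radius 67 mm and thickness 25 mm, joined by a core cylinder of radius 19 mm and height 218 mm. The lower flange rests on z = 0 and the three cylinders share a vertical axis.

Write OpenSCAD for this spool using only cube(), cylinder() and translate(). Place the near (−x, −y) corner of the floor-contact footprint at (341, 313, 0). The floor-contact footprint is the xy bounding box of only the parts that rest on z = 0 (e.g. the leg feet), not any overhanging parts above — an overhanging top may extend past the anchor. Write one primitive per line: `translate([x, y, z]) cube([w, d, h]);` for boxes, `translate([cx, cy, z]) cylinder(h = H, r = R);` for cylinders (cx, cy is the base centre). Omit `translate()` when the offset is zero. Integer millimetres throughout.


translate([408, 380, 0]) cylinder(h = 25, r = 67);
translate([408, 380, 25]) cylinder(h = 218, r = 19);
translate([408, 380, 243]) cylinder(h = 25, r = 67);


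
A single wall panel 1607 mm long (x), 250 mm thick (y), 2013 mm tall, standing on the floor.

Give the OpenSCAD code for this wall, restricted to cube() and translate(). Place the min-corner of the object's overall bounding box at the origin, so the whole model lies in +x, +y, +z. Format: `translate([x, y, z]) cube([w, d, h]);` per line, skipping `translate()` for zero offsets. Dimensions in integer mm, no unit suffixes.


cube([1607, 250, 2013]);


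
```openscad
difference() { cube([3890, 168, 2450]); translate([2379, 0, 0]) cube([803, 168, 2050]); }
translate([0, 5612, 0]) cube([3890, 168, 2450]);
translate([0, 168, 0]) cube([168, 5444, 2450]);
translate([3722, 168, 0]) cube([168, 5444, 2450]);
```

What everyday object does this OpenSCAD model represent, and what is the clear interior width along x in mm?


A single room. The interior width is 3554 mm.

Four walls enclosing a rectangle with a door in the front wall — a room. Outside width 3890 minus two 168 mm walls gives 3554 mm.


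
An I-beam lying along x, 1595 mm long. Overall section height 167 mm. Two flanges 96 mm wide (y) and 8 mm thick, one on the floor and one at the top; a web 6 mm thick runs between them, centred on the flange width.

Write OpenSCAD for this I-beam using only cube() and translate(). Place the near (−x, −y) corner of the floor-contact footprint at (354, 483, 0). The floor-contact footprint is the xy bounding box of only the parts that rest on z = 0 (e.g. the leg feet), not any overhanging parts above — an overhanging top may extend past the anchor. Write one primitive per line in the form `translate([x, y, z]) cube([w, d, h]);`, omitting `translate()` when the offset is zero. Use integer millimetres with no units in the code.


translate([354, 483, 0]) cube([1595, 96, 8]);
translate([354, 528, 8]) cube([1595, 6, 151]);
translate([354, 483, 159]) cube([1595, 96, 8]);


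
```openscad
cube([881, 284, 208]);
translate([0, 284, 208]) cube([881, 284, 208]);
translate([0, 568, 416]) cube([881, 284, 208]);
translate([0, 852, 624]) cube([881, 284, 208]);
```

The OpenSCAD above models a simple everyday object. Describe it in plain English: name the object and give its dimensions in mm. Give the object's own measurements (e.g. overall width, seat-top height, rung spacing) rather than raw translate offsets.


A straight staircase of 4 solid steps. Each step is 881 mm wide (x), 284 mm deep (y, the going) and 208 mm tall (the rise). The first step rests on the floor; each subsequent step sits one going further in +y and one rise higher in +z, directly behind and above the previous step with no overlap.


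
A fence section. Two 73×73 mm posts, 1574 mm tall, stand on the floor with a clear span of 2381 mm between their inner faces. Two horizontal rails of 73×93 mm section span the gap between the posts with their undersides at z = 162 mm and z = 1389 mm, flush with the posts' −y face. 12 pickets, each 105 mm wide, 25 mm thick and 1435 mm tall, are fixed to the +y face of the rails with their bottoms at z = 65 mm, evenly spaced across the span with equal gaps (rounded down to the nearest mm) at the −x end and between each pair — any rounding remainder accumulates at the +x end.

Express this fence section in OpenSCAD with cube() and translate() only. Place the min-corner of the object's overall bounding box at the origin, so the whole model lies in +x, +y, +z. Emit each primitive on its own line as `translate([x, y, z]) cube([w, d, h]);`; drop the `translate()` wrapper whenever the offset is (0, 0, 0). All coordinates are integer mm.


cube([73, 73, 1574]);
translate([2454, 0, 0]) cube([73, 73, 1574]);
translate([73, 0, 162]) cube([2381, 73, 93]);
translate([73, 0, 1389]) cube([2381, 73, 93]);
translate([159, 73, 65]) cube([105, 25, 1435]);
translate([350, 73, 65]) cube([105, 25, 1435]);
translate([541, 73, 65]) cube([105, 25, 1435]);
translate([732, 73, 65]) cube([105, 25, 1435]);
translate([923, 73, 65]) cube([105, 25, 1435]);
translate([1114, 73, 65]) cube([105, 25, 1435]);
translate([1305, 73, 65]) cube([105, 25, 1435]);
translate([1496, 73, 65]) cube([105, 25, 1435]);
translate([1687, 73, 65]) cube([105, 25, 1435]);
translate([1878, 73, 65]) cube([105, 25, 1435]);
translate([2069, 73, 65]) cube([105, 25, 1435]);
translate([2260, 73, 65]) cube([105, 25, 1435]);


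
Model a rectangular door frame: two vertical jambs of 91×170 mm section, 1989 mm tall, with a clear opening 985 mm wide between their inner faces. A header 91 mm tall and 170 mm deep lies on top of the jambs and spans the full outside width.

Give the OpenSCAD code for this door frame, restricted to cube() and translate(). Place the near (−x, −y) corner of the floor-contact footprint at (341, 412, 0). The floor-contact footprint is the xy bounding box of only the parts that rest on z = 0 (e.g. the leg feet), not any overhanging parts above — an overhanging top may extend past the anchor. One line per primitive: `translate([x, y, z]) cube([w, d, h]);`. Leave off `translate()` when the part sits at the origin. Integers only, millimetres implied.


translate([341, 412, 0]) cube([91, 170, 1989]);
translate([1417, 412, 0]) cube([91, 170, 1989]);
translate([341, 412, 1989]) cube([1167, 170, 91]);


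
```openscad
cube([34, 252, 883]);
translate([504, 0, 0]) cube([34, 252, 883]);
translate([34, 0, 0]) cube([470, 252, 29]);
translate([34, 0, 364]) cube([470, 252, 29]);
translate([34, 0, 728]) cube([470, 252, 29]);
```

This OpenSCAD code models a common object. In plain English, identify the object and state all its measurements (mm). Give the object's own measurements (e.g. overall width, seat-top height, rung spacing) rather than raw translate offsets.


An open bookshelf. Two side panels, each 34 mm thick, 252 mm deep and 883 mm tall, stand 538 mm apart (outside-to-outside). Between them sit 3 shelves, each 29 mm thick and 252 mm deep, spanning the full gap between the sides. The bottom shelf rests on the floor (its underside at z = 0) and the clear gap between one shelf's top and the next shelf's underside is 335 mm.


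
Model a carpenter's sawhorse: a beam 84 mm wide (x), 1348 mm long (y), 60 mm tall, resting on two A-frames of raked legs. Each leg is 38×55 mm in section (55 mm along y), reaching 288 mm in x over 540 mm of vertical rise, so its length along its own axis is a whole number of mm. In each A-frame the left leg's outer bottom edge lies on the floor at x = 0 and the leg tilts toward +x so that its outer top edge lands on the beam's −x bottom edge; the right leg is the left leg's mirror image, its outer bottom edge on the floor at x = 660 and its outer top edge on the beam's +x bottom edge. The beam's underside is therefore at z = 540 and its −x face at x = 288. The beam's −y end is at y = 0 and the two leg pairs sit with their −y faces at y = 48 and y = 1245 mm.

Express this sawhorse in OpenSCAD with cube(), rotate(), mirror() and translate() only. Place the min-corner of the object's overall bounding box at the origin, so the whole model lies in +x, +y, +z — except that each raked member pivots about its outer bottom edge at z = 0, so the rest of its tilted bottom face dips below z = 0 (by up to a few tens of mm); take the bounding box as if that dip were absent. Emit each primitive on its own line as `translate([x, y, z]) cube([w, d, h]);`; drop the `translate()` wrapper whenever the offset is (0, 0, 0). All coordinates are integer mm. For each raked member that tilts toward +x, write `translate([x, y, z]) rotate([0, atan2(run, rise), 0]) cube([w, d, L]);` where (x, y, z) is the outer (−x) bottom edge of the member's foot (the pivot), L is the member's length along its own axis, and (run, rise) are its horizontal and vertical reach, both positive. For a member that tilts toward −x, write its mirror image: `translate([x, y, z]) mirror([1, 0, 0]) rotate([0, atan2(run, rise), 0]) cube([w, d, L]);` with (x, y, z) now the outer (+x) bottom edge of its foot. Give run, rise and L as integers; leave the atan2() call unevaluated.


translate([288, 0, 540]) cube([84, 1348, 60]);
translate([0, 48, 0]) rotate([0, atan2(288, 540), 0]) cube([38, 55, 612]);
translate([660, 48, 0]) mirror([1, 0, 0]) rotate([0, atan2(288, 540), 0]) cube([38, 55, 612]);
translate([0, 1245, 0]) rotate([0, atan2(288, 540), 0]) cube([38, 55, 612]);
translate([660, 1245, 0]) mirror([1, 0, 0]) rotate([0, atan2(288, 540), 0]) cube([38, 55, 612]);


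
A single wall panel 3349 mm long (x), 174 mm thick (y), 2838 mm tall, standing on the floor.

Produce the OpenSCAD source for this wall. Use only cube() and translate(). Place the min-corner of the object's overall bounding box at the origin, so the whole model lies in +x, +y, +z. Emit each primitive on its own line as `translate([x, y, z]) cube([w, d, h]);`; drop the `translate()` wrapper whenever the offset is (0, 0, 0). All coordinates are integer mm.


cube([3349, 174, 2838]);


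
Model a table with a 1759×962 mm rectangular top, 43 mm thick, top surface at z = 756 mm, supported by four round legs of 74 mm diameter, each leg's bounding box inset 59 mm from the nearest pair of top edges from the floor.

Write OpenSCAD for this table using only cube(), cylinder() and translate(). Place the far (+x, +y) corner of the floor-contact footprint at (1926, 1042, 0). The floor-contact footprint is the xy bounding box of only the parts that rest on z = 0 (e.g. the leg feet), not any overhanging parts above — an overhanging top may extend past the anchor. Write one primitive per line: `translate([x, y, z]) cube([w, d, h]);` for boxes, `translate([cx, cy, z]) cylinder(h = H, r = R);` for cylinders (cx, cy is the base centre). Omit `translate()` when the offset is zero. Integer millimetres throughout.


translate([226, 139, 713]) cube([1759, 962, 43]);
translate([322, 235, 0]) cylinder(h = 713, r = 37);
translate([1889, 235, 0]) cylinder(h = 713, r = 37);
translate([322, 1005, 0]) cylinder(h = 713, r = 37);
translate([1889, 1005, 0]) cylinder(h = 713, r = 37);


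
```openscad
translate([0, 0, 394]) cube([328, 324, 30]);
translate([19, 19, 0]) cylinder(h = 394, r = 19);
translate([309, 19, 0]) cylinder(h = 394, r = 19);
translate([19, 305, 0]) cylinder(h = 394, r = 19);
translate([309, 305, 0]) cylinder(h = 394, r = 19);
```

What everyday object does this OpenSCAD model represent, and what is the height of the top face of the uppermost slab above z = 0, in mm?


A stool. The seat height is 424 mm.

A 328×324×30 slab at z = 394 on four corner cylinders — a stool. The seat top is 394 + 30 = 424 mm.


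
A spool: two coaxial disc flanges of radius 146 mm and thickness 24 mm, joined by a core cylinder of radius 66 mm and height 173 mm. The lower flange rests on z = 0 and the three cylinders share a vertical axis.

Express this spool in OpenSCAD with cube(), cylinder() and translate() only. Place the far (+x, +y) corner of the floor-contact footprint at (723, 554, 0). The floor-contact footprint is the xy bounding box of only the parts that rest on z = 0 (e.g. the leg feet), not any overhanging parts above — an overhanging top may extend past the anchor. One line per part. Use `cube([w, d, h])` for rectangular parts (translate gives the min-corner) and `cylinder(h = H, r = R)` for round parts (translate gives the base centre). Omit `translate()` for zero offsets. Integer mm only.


translate([577, 408, 0]) cylinder(h = 24, r = 146);
translate([577, 408, 24]) cylinder(h = 173, r = 66);
translate([577, 408, 197]) cylinder(h = 24, r = 146);


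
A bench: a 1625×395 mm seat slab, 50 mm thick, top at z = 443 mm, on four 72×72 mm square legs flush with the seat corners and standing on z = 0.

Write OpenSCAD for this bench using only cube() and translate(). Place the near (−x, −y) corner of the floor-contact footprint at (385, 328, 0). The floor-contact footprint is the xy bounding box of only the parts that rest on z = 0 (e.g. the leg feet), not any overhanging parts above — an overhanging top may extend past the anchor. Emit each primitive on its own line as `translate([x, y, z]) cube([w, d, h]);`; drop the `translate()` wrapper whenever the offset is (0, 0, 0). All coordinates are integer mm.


translate([385, 328, 393]) cube([1625, 395, 50]);
translate([385, 328, 0]) cube([72, 72, 393]);
translate([385, 651, 0]) cube([72, 72, 393]);
translate([1938, 328, 0]) cube([72, 72, 393]);
translate([1938, 651, 0]) cube([72, 72, 393]);


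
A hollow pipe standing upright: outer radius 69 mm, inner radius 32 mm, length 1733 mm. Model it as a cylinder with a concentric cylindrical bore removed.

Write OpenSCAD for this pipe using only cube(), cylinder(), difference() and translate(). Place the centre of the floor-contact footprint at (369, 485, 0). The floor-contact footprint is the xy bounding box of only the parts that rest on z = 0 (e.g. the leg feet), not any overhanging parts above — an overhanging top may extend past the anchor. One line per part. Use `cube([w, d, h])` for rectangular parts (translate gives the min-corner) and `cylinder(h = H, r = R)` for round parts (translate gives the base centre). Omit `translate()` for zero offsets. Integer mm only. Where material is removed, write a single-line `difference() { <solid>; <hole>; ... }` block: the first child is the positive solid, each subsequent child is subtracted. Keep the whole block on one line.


difference() { translate([369, 485, 0]) cylinder(h = 1733, r = 69); translate([369, 485, 0]) cylinder(h = 1733, r = 32); }


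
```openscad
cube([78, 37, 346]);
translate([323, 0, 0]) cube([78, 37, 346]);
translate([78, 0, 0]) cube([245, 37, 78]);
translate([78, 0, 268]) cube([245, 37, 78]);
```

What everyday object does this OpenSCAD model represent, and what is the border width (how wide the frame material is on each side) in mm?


A picture frame. The border width is 78 mm.

Four thin pieces enclosing a rectangular opening — a picture frame. The two full-height stiles are 346 mm tall; the top rail sits at z = 268 and is 78 mm tall, so the border above the opening is 346 − 268 = 78 mm, matching the stile x-width.


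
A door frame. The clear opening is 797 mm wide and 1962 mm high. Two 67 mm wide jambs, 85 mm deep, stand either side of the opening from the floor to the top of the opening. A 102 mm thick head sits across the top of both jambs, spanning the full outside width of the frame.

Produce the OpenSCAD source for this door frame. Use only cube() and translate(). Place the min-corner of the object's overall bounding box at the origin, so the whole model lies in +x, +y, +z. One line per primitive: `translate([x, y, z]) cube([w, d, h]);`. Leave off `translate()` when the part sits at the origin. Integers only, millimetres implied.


cube([67, 85, 1962]);
translate([864, 0, 0]) cube([67, 85, 1962]);
translate([0, 0, 1962]) cube([931, 85, 102]);


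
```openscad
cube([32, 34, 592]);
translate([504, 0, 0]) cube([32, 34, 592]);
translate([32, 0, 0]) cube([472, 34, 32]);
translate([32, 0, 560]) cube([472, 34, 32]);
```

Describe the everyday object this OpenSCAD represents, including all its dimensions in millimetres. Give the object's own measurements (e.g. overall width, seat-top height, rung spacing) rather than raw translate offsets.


A rectangular picture frame lying in the x–z plane (depth along y). The opening is 472 mm wide (x) by 528 mm tall (z), surrounded by a border 32 mm wide on all four sides. The frame is 34 mm deep and is made of two full-height vertical stiles with two horizontal rails fitted between them.


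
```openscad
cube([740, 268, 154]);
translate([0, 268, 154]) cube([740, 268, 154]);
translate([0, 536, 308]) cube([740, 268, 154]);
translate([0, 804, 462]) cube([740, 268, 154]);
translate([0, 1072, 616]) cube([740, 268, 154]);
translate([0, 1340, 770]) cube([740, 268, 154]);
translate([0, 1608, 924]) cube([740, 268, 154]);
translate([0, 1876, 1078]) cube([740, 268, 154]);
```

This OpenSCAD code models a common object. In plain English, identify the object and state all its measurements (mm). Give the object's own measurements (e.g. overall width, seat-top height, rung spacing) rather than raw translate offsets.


A straight staircase of 8 solid steps. Each step is 740 mm wide (x), 268 mm deep (y, the going) and 154 mm tall (the rise). The first step rests on the floor; each subsequent step sits one going further in +y and one rise higher in +z, directly behind and above the previous step with no overlap.


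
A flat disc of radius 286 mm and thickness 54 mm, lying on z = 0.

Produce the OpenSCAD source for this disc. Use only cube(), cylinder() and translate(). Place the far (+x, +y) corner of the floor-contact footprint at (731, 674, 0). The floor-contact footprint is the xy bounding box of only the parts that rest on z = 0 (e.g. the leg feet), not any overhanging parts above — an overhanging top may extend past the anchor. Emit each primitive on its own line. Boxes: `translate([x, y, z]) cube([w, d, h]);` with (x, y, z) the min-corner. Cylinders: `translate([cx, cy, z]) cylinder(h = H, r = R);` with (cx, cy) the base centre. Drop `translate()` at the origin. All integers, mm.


translate([445, 388, 0]) cylinder(h = 54, r = 286);


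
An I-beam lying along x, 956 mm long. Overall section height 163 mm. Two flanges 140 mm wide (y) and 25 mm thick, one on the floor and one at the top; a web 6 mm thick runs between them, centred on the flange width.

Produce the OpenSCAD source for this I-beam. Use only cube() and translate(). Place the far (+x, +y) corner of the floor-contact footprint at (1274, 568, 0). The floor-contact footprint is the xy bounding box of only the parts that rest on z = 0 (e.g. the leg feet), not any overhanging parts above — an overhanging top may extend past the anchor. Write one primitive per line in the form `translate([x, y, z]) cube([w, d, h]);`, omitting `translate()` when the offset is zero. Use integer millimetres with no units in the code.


translate([318, 428, 0]) cube([956, 140, 25]);
translate([318, 495, 25]) cube([956, 6, 113]);
translate([318, 428, 138]) cube([956, 140, 25]);


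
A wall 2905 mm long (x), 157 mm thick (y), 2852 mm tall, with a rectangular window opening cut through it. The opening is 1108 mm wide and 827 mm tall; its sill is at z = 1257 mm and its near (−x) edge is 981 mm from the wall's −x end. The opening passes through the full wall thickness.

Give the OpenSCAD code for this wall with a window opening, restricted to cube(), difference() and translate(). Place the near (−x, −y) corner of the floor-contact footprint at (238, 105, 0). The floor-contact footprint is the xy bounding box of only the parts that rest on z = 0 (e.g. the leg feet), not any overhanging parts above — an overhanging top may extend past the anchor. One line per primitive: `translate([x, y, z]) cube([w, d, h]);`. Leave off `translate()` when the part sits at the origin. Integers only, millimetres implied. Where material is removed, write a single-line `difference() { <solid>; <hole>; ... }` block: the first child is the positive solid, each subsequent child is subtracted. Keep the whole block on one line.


difference() { translate([238, 105, 0]) cube([2905, 157, 2852]); translate([1219, 105, 1257]) cube([1108, 157, 827]); }


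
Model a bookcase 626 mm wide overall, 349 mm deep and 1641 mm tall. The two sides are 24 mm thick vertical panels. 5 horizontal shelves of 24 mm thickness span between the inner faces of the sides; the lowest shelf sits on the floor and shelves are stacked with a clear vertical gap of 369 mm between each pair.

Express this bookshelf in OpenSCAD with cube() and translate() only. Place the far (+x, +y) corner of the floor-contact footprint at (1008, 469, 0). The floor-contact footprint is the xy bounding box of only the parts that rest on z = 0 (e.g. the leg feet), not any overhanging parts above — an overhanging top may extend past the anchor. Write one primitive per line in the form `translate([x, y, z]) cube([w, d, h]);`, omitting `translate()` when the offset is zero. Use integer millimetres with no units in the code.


translate([382, 120, 0]) cube([24, 349, 1641]);
translate([984, 120, 0]) cube([24, 349, 1641]);
translate([406, 120, 0]) cube([578, 349, 24]);
translate([406, 120, 393]) cube([578, 349, 24]);
translate([406, 120, 786]) cube([578, 349, 24]);
translate([406, 120, 1179]) cube([578, 349, 24]);
translate([406, 120, 1572]) cube([578, 349, 24]);


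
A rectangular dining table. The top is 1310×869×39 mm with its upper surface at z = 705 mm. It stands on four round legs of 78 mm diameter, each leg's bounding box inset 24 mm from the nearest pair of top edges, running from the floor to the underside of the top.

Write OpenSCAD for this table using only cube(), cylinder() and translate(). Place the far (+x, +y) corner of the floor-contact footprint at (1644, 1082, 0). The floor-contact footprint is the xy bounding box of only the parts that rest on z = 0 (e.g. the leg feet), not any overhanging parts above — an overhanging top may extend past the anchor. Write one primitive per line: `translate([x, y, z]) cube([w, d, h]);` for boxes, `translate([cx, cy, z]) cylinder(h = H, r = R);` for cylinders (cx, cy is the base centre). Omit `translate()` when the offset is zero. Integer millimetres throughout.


translate([358, 237, 666]) cube([1310, 869, 39]);
translate([421, 300, 0]) cylinder(h = 666, r = 39);
translate([1605, 300, 0]) cylinder(h = 666, r = 39);
translate([421, 1043, 0]) cylinder(h = 666, r = 39);
translate([1605, 1043, 0]) cylinder(h = 666, r = 39);


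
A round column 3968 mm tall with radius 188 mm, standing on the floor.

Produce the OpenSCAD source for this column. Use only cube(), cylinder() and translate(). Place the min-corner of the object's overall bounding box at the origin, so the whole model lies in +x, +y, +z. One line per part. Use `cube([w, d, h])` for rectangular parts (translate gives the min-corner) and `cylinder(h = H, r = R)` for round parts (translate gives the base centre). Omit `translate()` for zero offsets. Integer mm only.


translate([188, 188, 0]) cylinder(h = 3968, r = 188);


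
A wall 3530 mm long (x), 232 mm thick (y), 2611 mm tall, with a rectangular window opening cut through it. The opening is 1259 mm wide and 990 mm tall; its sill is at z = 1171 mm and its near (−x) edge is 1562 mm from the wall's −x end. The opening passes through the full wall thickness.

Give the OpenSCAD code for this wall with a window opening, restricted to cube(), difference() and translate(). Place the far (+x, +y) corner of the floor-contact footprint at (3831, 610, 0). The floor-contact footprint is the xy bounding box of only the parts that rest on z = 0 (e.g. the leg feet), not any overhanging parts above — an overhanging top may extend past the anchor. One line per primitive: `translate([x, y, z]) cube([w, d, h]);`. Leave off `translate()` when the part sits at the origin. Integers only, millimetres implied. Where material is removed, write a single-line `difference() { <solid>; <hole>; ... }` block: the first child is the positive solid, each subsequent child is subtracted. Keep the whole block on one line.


difference() { translate([301, 378, 0]) cube([3530, 232, 2611]); translate([1863, 378, 1171]) cube([1259, 232, 990]); }


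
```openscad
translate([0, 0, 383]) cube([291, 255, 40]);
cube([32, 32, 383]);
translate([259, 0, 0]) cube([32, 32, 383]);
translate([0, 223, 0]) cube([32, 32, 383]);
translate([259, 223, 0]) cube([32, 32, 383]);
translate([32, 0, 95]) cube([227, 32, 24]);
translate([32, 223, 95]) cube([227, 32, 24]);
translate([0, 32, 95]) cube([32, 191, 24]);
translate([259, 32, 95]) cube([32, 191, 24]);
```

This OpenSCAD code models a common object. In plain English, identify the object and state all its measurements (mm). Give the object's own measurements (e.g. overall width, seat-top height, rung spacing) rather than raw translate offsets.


A simple wooden stool: a rectangular seat 291 mm (x) by 255 mm (y), 40 mm thick, top face at z = 423 mm, on four square legs, each 32×32 mm in cross-section. The legs rest on z = 0, each flush with a corner of the seat. Four stretchers, 32 mm wide and 24 mm tall, connect adjacent legs with their undersides at z = 95 mm, each running between the inner faces of the legs it joins and aligned with the legs' outer faces on the other axis.


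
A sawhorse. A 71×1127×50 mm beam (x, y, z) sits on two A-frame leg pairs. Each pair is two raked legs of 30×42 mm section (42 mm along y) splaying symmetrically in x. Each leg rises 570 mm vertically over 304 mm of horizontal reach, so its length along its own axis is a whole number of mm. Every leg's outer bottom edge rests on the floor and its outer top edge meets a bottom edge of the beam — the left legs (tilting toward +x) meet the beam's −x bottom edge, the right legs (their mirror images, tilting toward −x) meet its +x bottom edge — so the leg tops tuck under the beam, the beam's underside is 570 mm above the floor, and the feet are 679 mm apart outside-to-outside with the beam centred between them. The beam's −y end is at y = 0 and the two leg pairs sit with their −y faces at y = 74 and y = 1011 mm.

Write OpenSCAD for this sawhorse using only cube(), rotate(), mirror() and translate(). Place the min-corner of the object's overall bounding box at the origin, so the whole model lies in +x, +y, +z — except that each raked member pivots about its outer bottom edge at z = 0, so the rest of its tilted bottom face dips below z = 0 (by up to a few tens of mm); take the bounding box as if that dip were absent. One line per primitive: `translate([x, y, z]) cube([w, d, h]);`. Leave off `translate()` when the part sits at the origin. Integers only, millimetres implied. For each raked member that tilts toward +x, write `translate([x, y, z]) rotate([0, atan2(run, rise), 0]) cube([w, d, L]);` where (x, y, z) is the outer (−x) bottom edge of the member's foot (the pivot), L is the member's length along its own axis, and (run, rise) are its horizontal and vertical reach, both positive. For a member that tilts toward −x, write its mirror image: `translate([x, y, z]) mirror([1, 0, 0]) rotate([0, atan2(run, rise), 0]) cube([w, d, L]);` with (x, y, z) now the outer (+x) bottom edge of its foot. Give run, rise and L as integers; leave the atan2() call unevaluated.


translate([304, 0, 570]) cube([71, 1127, 50]);
translate([0, 74, 0]) rotate([0, atan2(304, 570), 0]) cube([30, 42, 646]);
translate([679, 74, 0]) mirror([1, 0, 0]) rotate([0, atan2(304, 570), 0]) cube([30, 42, 646]);
translate([0, 1011, 0]) rotate([0, atan2(304, 570), 0]) cube([30, 42, 646]);
translate([679, 1011, 0]) mirror([1, 0, 0]) rotate([0, atan2(304, 570), 0]) cube([30, 42, 646]);


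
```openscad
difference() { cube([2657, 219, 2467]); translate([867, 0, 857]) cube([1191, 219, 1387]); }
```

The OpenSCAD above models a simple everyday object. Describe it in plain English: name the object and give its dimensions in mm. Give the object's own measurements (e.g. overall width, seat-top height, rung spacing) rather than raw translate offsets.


A wall 2657 mm long (x), 219 mm thick (y), 2467 mm tall, with a rectangular window opening cut through it. The opening is 1191 mm wide and 1387 mm tall; its sill is at z = 857 mm and its near (−x) edge is 867 mm from the wall's −x end. The opening passes through the full wall thickness.


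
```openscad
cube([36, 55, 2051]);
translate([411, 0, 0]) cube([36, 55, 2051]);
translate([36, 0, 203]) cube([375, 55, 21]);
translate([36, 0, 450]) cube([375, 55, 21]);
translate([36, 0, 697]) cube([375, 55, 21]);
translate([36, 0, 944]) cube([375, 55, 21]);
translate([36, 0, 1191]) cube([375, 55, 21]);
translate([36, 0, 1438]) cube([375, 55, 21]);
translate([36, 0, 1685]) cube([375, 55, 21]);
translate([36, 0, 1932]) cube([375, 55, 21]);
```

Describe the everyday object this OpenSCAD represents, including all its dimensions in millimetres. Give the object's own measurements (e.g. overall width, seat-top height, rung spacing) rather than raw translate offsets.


A straight ladder. Two 36×55 mm vertical rails, 2051 mm tall, stand 447 mm apart (outside-to-outside) with their front faces coplanar on the −y side. 8 rungs, each 55 mm deep and 21 mm tall, span between the inner faces of the rails, front faces flush with the rails. The lowest rung's underside is at z = 203 mm and rungs are spaced 247 mm apart (underside to underside).


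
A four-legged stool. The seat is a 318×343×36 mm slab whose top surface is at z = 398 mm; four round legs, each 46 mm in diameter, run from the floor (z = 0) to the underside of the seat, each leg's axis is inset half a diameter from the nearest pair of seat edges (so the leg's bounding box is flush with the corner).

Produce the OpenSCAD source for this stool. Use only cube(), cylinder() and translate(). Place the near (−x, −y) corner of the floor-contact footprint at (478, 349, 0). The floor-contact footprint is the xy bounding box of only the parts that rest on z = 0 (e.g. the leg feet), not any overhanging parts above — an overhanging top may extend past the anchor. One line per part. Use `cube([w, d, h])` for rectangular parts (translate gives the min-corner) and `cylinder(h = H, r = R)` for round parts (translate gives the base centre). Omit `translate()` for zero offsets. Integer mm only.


translate([478, 349, 362]) cube([318, 343, 36]);
translate([501, 372, 0]) cylinder(h = 362, r = 23);
translate([773, 372, 0]) cylinder(h = 362, r = 23);
translate([501, 669, 0]) cylinder(h = 362, r = 23);
translate([773, 669, 0]) cylinder(h = 362, r = 23);


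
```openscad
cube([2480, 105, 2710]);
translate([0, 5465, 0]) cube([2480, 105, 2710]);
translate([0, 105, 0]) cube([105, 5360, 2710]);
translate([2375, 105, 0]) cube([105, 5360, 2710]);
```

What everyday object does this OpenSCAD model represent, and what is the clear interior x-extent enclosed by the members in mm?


A house (or room) frame. The interior width is 2270 mm.

Four 2710 mm walls enclosing a rectangle with no floor or roof — a room or house frame. Outside width is 2480 mm and wall thickness is 105 mm, so the interior width is 2480 − 2 × 105 = 2270 mm.


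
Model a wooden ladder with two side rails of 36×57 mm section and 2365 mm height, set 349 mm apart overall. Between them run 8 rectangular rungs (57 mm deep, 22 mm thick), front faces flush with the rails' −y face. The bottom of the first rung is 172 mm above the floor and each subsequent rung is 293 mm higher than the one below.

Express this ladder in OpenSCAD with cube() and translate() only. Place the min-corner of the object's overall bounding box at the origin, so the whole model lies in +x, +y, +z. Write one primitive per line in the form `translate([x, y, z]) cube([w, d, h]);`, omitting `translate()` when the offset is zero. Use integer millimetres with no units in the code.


cube([36, 57, 2365]);
translate([313, 0, 0]) cube([36, 57, 2365]);
translate([36, 0, 172]) cube([277, 57, 22]);
translate([36, 0, 465]) cube([277, 57, 22]);
translate([36, 0, 758]) cube([277, 57, 22]);
translate([36, 0, 1051]) cube([277, 57, 22]);
translate([36, 0, 1344]) cube([277, 57, 22]);
translate([36, 0, 1637]) cube([277, 57, 22]);
translate([36, 0, 1930]) cube([277, 57, 22]);
translate([36, 0, 2223]) cube([277, 57, 22]);


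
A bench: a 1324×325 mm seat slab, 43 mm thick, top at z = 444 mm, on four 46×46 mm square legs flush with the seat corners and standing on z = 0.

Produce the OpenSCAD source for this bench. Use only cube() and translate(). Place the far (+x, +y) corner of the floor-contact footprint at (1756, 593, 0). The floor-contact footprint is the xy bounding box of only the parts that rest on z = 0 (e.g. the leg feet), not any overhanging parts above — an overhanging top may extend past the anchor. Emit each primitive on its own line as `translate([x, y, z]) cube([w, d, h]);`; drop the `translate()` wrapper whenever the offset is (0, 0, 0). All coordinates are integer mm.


// leg_h = 444 − 43 = 401
translate([432, 268, 401]) cube([1324, 325, 43]);
translate([432, 268, 0]) cube([46, 46, 401]);
translate([432, 547, 0]) cube([46, 46, 401]);
translate([1710, 268, 0]) cube([46, 46, 401]);
translate([1710, 547, 0]) cube([46, 46, 401]);


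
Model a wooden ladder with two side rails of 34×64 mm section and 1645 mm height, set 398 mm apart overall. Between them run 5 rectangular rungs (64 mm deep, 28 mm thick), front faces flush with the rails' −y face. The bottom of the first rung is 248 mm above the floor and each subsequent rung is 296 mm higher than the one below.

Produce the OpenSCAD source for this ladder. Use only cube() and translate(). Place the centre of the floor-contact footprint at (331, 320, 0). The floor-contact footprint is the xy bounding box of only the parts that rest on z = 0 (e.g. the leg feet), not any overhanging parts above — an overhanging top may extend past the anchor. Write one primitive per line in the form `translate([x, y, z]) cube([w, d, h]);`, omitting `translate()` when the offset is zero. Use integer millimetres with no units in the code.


translate([132, 288, 0]) cube([34, 64, 1645]);
translate([496, 288, 0]) cube([34, 64, 1645]);
translate([166, 288, 248]) cube([330, 64, 28]);
translate([166, 288, 544]) cube([330, 64, 28]);
translate([166, 288, 840]) cube([330, 64, 28]);
translate([166, 288, 1136]) cube([330, 64, 28]);
translate([166, 288, 1432]) cube([330, 64, 28]);


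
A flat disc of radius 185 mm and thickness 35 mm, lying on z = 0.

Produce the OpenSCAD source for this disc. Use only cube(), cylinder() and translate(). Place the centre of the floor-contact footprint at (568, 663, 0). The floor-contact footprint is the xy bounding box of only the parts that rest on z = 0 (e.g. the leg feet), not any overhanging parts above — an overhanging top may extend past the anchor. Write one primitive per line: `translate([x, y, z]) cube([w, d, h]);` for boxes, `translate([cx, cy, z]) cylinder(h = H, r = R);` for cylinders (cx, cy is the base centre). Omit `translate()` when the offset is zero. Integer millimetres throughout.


translate([568, 663, 0]) cylinder(h = 35, r = 185);


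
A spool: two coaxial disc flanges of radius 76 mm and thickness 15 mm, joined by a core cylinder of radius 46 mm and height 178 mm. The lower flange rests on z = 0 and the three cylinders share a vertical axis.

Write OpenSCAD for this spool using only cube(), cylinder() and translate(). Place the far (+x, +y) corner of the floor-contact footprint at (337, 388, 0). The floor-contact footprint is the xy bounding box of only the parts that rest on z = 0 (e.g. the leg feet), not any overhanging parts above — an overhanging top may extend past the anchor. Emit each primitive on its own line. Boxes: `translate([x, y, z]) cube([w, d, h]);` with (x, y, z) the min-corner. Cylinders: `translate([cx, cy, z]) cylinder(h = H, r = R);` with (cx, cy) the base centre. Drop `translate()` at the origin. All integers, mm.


translate([261, 312, 0]) cylinder(h = 15, r = 76);
translate([261, 312, 15]) cylinder(h = 178, r = 46);
translate([261, 312, 193]) cylinder(h = 15, r = 76);


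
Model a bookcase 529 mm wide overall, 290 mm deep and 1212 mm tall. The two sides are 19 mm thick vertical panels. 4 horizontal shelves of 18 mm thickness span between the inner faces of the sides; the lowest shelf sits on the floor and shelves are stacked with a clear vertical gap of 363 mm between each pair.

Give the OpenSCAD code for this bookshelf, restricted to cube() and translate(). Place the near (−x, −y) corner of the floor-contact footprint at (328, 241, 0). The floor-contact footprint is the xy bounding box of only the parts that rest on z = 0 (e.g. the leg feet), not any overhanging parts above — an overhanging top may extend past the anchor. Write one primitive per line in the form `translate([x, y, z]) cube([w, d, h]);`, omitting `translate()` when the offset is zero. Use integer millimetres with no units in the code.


translate([328, 241, 0]) cube([19, 290, 1212]);
translate([838, 241, 0]) cube([19, 290, 1212]);
translate([347, 241, 0]) cube([491, 290, 18]);
translate([347, 241, 381]) cube([491, 290, 18]);
translate([347, 241, 762]) cube([491, 290, 18]);
translate([347, 241, 1143]) cube([491, 290, 18]);
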